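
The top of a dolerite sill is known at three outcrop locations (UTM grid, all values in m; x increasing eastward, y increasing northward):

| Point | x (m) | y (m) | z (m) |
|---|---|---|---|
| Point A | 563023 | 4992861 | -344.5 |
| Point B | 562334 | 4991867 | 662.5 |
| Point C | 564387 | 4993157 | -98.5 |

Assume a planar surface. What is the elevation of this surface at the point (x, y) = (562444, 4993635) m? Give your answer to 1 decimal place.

-1654.1 m

Two edge vectors: Point A→Point B = (-689, -994, 1007), Point A→Point C = (1364, 296, 246).
Normal n = (Point A→Point B) × (Point A→Point C) = (-542596, 1543042, 1151872).
So ∂z/∂x = −n_x/n_z = 0.471055812 and ∂z/∂y = −n_y/n_z = −1.339595024.
Intercept c from Point A: -344.5 − 265215.26 + 6688411.75 = 6422852.00.
At (562444, 4993635): z = 264942.5 − 6689448.6 + 6422852.00 = -1654.1 m.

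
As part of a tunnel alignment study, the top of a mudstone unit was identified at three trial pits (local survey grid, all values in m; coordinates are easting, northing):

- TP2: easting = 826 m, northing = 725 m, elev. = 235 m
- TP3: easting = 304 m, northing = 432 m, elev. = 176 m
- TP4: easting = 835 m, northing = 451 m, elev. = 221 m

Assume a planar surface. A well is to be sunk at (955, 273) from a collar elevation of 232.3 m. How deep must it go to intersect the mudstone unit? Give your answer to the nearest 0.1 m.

Let the plane be z = a·easting + b·northing + c.
TP3−TP2: −522a − 293b = −59;  TP4−TP2: 9a − 274b = −14.
Solving gives a = 0.08282, b = 0.05382.
Then c = 235 − a·826 − b·725 = 127.57.
At (955, 273): z_contact = 79.09 + 14.69 + 127.57 = 221.36 m.
Depth below ground = 232.3 − 221.36 = 10.9 m.

10.9 m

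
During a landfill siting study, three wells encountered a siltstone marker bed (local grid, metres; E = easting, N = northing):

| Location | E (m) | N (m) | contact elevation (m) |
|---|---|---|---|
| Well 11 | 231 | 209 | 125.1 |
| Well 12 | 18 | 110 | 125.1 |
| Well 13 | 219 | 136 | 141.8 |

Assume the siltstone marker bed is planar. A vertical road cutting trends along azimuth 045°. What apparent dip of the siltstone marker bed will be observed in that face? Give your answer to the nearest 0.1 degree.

Two edge vectors: Well 11→Well 12 = (-213, -99, 0), Well 11→Well 13 = (-12, -73, 16.7).
Normal n = (Well 11→Well 12) × (Well 11→Well 13) = (-1653.3, 3557.1, 14361).
So ∂z/∂E = −n_x/n_z = 0.11512 and ∂z/∂N = −n_y/n_z = −0.24769.
Unit vector along 045° is (sin 45°, cos 45°) = (0.7071, 0.7071).
Slope in that direction = a·(0.7071) + b·(0.7071) = −0.09374.
Apparent dip = arctan|0.09374| = 5.4° (true dip is 15.3°, so apparent ≤ true as expected).

5.4°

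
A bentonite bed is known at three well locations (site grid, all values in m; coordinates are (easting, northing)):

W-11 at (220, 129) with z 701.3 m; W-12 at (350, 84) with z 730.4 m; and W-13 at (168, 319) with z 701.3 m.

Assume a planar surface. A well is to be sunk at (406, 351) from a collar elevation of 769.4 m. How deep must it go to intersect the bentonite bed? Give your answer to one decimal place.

7.1 m

Two edge vectors: W-11→W-12 = (130, -45, 29.1), W-11→W-13 = (-52, 190, 0).
Normal n = (W-11→W-12) × (W-11→W-13) = (-5529, -1513.2, 22360).
So ∂z/∂E = −n_x/n_z = 0.24727 and ∂z/∂N = −n_y/n_z = 0.06767.
Intercept c from W-11: 701.3 − 54.40 − 8.73 = 638.17.
At (406, 351): z_contact = 100.39 + 23.75 + 638.17 = 762.32 m.
Depth below ground = 769.4 − 762.32 = 7.1 m.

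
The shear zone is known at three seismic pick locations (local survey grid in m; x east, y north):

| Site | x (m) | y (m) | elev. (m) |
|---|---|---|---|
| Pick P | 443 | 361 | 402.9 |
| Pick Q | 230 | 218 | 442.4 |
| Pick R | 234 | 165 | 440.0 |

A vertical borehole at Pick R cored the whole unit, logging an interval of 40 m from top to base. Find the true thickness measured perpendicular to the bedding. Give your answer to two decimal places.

Two edge vectors: Pick P→Pick Q = (-213, -143, 39.5), Pick P→Pick R = (-209, -196, 37.1).
Normal n = (Pick P→Pick Q) × (Pick P→Pick R) = (2436.7, -353.2, 11861).
So ∂z/∂x = −n_x/n_z = −0.20544 and ∂z/∂y = −n_y/n_z = 0.02978.
|∇z| = √(a²+b²) = 0.20758, so dip δ = arctan(0.20758) = 11.73°.
True thickness = vertical thickness × cos δ = 40 × cos 11.73° = 39.17 m.

39.17 m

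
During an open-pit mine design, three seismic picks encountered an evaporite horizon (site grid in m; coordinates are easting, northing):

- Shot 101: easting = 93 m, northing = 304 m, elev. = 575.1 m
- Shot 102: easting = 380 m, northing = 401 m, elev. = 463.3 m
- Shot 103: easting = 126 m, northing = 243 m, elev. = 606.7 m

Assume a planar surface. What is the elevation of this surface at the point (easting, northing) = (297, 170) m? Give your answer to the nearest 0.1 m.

620.7 m

Let the plane be z = a·easting + b·northing + c.
Shot 102−Shot 101: 287a + 97b = −111.8;  Shot 103−Shot 101: 33a − 61b = 31.6.
Solving gives a = −0.18131, b = −0.61612.
Then c = 575.1 − a·93 − b·304 = 779.26.
At (297, 170): z = −53.8 − 104.7 + 779.26 = 620.7 m.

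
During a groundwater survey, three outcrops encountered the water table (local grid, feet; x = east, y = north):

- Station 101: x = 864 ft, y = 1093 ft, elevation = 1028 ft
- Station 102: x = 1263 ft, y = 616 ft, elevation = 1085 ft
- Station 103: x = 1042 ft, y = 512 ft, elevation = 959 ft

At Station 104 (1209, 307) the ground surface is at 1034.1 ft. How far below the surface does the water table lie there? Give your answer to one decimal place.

Let the plane be z = a·x + b·y + c.
Station 102−Station 101: 399a − 477b = 57;  Station 103−Station 101: 178a − 581b = −69.
Solving gives a = 0.449450, b = 0.256458.
Then c = 1028 − a·864 − b·1093 = 359.37.
At (1209, 307): z_contact = 543.38 + 78.73 + 359.37 = 981.48 ft.
Depth below ground = 1034.1 − 981.48 = 52.6 ft.

52.6 ft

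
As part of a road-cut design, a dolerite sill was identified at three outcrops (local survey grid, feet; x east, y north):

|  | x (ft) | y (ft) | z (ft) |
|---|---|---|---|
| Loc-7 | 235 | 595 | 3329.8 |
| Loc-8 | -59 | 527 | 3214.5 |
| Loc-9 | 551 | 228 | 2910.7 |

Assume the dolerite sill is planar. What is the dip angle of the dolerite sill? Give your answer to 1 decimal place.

Two edge vectors: Loc-7→Loc-8 = (-294, -68, -115.3), Loc-7→Loc-9 = (316, -367, -419.1).
Normal n = (Loc-7→Loc-8) × (Loc-7→Loc-9) = (-13816.3, -159650.2, 129386).
So ∂z/∂x = −n_x/n_z = 0.10678 and ∂z/∂y = −n_y/n_z = 1.23391.
Gradient magnitude |∇z| = √(a² + b²) = √(0.01140 + 1.52252) = 1.23852.
True dip = arctan(1.23852) = 51.1°, dipping toward S (azimuth ≈ 185°).

51.1°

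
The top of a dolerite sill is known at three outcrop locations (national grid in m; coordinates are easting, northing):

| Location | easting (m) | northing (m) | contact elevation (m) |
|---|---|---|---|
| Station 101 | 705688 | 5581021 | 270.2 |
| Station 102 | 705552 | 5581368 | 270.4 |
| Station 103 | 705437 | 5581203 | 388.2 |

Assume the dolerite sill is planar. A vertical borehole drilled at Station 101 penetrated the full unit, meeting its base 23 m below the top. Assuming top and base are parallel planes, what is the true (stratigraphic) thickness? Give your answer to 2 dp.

18.80 m

Two edge vectors: Station 101→Station 102 = (-136, 347, 0.2), Station 101→Station 103 = (-251, 182, 118).
Normal n = (Station 101→Station 102) × (Station 101→Station 103) = (40909.6, 15997.8, 62345).
So ∂z/∂easting = −n_x/n_z = −0.65618 and ∂z/∂northing = −n_y/n_z = −0.25660.
|∇z| = √(a²+b²) = 0.70457, so dip δ = arctan(0.70457) = 35.17°.
True thickness = vertical thickness × cos δ = 23 × cos 35.17° = 18.80 m.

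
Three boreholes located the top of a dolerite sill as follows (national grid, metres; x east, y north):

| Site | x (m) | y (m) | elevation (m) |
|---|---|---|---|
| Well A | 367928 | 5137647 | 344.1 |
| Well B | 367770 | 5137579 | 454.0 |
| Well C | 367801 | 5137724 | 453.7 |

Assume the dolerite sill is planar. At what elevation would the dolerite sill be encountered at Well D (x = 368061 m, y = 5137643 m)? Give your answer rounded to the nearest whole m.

242 m

Let the plane be z = a·x + b·y + c.
Well B−Well A: −158a − 68b = 109.9;  Well C−Well A: −127a + 77b = 109.6.
Solving gives a = −0.76507547, b = 0.16149889.
Then c = 344.1 − a·367928 − b·5137647 = −547887.52.
At (368061, 5137643): z = −281594.4 + 829723.7 − 547887.52 = 241.7 m.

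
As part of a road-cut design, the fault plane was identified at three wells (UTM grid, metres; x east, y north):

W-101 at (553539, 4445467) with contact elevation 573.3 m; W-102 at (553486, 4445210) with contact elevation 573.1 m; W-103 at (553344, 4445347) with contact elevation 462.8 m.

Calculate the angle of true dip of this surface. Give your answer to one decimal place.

Let the plane be z = a·x + b·y + c.
W-102−W-101: −53a − 257b = −0.2;  W-103−W-101: −195a − 120b = −110.5.
Solving gives a = 0.64849, b = −0.13296.
Gradient magnitude |∇z| = √(a² + b²) = √(0.42053 + 0.01768) = 0.66198.
True dip = arctan(0.66198) = 33.5°, dipping toward WNW (azimuth ≈ 282°).

33.5°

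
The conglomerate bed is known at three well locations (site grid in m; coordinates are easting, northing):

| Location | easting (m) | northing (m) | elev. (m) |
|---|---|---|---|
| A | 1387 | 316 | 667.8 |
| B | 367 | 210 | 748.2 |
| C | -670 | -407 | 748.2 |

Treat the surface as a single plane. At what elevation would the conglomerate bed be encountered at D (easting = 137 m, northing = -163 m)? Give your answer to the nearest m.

710 m

Let the plane be z = a·easting + b·northing + c.
B−A: −1020a − 106b = 80.4;  C−A: −2057a − 723b = 80.4.
Solving gives a = −0.09550, b = 0.16052.
Then c = 667.8 − a·1387 − b·316 = 749.54.
At (137, -163): z = −13.1 − 26.2 + 749.54 = 710.3 m.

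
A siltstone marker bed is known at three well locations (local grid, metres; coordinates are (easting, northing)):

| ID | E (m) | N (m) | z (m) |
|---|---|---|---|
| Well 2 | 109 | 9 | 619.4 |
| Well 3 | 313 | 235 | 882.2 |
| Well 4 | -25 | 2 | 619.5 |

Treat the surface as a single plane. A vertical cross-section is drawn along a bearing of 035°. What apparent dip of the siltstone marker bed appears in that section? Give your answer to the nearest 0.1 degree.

Two edge vectors: Well 2→Well 3 = (204, 226, 262.8), Well 2→Well 4 = (-134, -7, 0.1).
Normal n = (Well 2→Well 3) × (Well 2→Well 4) = (1862.2, -35235.6, 28856).
So ∂z/∂E = −n_x/n_z = −0.06453 and ∂z/∂N = −n_y/n_z = 1.22108.
Unit vector along 035° is (sin 35°, cos 35°) = (0.5736, 0.8192).
Slope in that direction = a·(0.5736) + b·(0.8192) = 0.96324.
Apparent dip = arctan|0.96324| = 43.9° (true dip is 50.7°, so apparent ≤ true as expected).

43.9°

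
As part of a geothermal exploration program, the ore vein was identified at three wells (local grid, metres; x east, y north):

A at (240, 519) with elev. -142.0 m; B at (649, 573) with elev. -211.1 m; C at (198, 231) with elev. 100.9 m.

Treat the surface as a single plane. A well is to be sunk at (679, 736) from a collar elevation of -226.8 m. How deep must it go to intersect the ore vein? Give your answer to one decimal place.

Let the plane be z = a·x + b·y + c.
B−A: 409a + 54b = −69.1;  C−A: −42a − 288b = 242.9.
Solving gives a = −0.05873, b = −0.83484.
Then c = -142 − a·240 − b·519 = 305.38.
At (679, 736): z_contact = −39.87 − 614.44 + 305.38 = -348.94 m.
Depth below ground = -226.8 − (-348.94) = 122.1 m.

122.1 m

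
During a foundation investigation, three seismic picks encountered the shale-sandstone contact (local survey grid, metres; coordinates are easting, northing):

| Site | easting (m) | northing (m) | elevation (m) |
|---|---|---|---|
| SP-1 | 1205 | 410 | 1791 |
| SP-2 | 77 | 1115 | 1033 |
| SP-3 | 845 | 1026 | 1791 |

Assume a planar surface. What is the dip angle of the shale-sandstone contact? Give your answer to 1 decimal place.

50.8°

Let the plane be z = a·easting + b·northing + c.
SP-2−SP-1: −1128a + 705b = −758;  SP-3−SP-1: −360a + 616b = 0.
Solving gives a = 1.05868, b = 0.61871.
Gradient magnitude |∇z| = √(a² + b²) = √(1.12080 + 0.38280) = 1.22621.
True dip = arctan(1.22621) = 50.8°, dipping toward WSW (azimuth ≈ 240°).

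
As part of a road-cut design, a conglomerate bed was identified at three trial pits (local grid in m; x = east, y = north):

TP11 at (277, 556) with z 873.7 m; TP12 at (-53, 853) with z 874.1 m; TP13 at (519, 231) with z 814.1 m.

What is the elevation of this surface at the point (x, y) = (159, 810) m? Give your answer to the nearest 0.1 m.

955.6 m

Two edge vectors: TP11→TP12 = (-330, 297, 0.4), TP11→TP13 = (242, -325, -59.6).
Normal n = (TP11→TP12) × (TP11→TP13) = (-17571.2, -19571.2, 35376).
So ∂z/∂x = −n_x/n_z = 0.49670 and ∂z/∂y = −n_y/n_z = 0.55323.
Intercept c from TP11: 873.7 − 137.59 − 307.60 = 428.52.
At (159, 810): z = 79.0 + 448.1 + 428.52 = 955.6 m.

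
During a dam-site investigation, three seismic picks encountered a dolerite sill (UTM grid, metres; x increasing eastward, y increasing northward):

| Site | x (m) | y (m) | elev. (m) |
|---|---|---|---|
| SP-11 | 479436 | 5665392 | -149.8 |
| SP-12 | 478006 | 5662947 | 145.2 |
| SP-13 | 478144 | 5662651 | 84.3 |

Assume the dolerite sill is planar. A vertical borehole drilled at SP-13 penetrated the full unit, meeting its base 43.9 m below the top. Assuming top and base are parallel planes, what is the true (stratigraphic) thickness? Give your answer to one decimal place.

Two edge vectors: SP-11→SP-12 = (-1430, -2445, 295), SP-11→SP-13 = (-1292, -2741, 234.1).
Normal n = (SP-11→SP-12) × (SP-11→SP-13) = (236220.5, -46377, 760690).
So ∂z/∂x = −n_x/n_z = −0.31053 and ∂z/∂y = −n_y/n_z = 0.06097.
|∇z| = √(a²+b²) = 0.31646, so dip δ = arctan(0.31646) = 17.56°.
True thickness = vertical thickness × cos δ = 43.9 × cos 17.56° = 41.9 m.

41.9 m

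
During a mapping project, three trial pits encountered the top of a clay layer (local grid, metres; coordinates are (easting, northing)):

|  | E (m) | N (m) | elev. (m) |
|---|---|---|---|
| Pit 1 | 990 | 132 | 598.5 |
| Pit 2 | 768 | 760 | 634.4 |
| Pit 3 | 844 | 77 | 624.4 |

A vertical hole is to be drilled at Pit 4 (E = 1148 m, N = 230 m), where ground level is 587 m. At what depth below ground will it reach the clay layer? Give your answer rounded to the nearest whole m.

Let the plane be z = a·E + b·N + c.
Pit 2−Pit 1: −222a + 628b = 35.9;  Pit 3−Pit 1: −146a − 55b = 25.9.
Solving gives a = −0.17555, b = −0.00489.
Then c = 598.5 − a·990 − b·132 = 772.94.
At (1148, 230): z_contact = −201.5 − 1.1 + 772.94 = 570.3 m.
Depth below ground = 587 − 570.3 = 17 m.

17 m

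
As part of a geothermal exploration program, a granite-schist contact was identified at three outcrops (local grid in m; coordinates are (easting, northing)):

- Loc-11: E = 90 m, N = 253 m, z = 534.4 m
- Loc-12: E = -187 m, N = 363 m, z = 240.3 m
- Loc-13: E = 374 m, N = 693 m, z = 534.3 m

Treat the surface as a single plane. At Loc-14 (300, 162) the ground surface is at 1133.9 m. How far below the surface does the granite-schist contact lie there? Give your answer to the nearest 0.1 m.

372.4 m

Two edge vectors: Loc-11→Loc-12 = (-277, 110, -294.1), Loc-11→Loc-13 = (284, 440, -0.1).
Normal n = (Loc-11→Loc-12) × (Loc-11→Loc-13) = (129393, -83552.1, -153120).
So ∂z/∂E = −n_x/n_z = 0.84504 and ∂z/∂N = −n_y/n_z = −0.54566.
Intercept c from Loc-11: 534.4 − 76.05 + 138.05 = 596.40.
At (300, 162): z_contact = 253.51 − 88.40 + 596.40 = 761.51 m.
Depth below ground = 1133.9 − 761.51 = 372.4 m.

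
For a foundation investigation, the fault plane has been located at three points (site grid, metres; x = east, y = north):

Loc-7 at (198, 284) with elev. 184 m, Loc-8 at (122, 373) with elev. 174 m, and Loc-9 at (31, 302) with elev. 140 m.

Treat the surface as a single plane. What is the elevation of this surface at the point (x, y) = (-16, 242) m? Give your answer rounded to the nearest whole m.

Two edge vectors: Loc-7→Loc-8 = (-76, 89, -10), Loc-7→Loc-9 = (-167, 18, -44).
Normal n = (Loc-7→Loc-8) × (Loc-7→Loc-9) = (-3736, -1674, 13495).
So ∂z/∂x = −n_x/n_z = 0.27684 and ∂z/∂y = −n_y/n_z = 0.12405.
Intercept c from Loc-7: 184 − 54.81 − 35.23 = 93.96.
At (-16, 242): z = −4.4 + 30.0 + 93.96 = 119.5 m.

120 m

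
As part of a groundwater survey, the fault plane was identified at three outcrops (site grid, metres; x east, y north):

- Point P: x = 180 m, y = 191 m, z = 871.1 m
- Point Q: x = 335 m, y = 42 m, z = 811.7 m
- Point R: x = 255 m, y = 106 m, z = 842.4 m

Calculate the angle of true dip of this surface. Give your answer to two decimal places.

Let the plane be z = a·x + b·y + c.
Point Q−Point P: 155a − 149b = −59.4;  Point R−Point P: 75a − 85b = −28.7.
Solving gives a = −0.38635, b = −0.00325.
Gradient magnitude |∇z| = √(a² + b²) = √(0.14927 + 0.00001) = 0.38636.
True dip = arctan(0.38636) = 21.12°, dipping toward E (azimuth ≈ 090°).

21.12°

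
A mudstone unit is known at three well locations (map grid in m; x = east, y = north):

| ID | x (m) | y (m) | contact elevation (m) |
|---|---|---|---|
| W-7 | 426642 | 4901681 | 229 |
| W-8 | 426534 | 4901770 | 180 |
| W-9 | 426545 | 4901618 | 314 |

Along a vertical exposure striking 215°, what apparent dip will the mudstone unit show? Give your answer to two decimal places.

Let the plane be z = a·x + b·y + c.
W-8−W-7: −108a + 89b = −49;  W-9−W-7: −97a − 63b = 85.
Solving gives a = −0.29008, b = −0.90257.
Unit vector along 215° is (sin 215°, cos 215°) = (-0.5736, -0.8192).
Slope in that direction = a·(-0.5736) + b·(-0.8192) = 0.90573.
Apparent dip = arctan|0.90573| = 42.17° (true dip is 43.5°, so apparent ≤ true as expected).

42.17°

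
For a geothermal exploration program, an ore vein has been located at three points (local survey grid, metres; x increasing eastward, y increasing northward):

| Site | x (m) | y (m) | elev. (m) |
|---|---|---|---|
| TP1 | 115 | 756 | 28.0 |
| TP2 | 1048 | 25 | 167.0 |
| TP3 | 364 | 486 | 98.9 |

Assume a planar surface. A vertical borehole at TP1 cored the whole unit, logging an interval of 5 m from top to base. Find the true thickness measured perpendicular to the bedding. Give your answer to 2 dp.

Let the plane be z = a·x + b·y + c.
TP2−TP1: 933a − 731b = 139;  TP3−TP1: 249a − 270b = 70.9.
Solving gives a = −0.20457, b = −0.45126.
|∇z| = √(a²+b²) = 0.49546, so dip δ = arctan(0.49546) = 26.36°.
True thickness = vertical thickness × cos δ = 5 × cos 26.36° = 4.48 m.

4.48 m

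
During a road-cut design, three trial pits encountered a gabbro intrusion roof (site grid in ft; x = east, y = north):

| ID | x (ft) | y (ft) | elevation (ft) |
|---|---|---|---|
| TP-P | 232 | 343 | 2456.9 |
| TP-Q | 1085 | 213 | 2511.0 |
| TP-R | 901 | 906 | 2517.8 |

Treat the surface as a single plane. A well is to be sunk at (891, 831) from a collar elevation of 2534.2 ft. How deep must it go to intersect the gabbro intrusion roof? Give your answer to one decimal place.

Two edge vectors: TP-P→TP-Q = (853, -130, 54.1), TP-P→TP-R = (669, 563, 60.9).
Normal n = (TP-P→TP-Q) × (TP-P→TP-R) = (-38375.3, -15754.8, 567209).
So ∂z/∂x = −n_x/n_z = 0.067656 and ∂z/∂y = −n_y/n_z = 0.027776.
Intercept c from TP-P: 2456.9 − 15.70 − 9.53 = 2431.68.
At (891, 831): z_contact = 60.28 + 23.08 + 2431.68 = 2515.04 ft.
Depth below ground = 2534.2 − 2515.04 = 19.2 ft.

19.2 ft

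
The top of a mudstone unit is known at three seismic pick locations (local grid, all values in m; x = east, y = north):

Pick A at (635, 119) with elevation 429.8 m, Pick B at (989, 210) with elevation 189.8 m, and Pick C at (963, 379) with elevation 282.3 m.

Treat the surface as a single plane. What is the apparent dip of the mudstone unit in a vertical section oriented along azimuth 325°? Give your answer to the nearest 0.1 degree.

38.7°

Two edge vectors: Pick A→Pick B = (354, 91, -240), Pick A→Pick C = (328, 260, -147.5).
Normal n = (Pick A→Pick B) × (Pick A→Pick C) = (48977.5, -26505, 62192).
So ∂z/∂x = −n_x/n_z = −0.78752 and ∂z/∂y = −n_y/n_z = 0.42618.
Unit vector along 325° is (sin 325°, cos 325°) = (-0.5736, 0.8192).
Slope in that direction = a·(-0.5736) + b·(0.8192) = 0.80081.
Apparent dip = arctan|0.80081| = 38.7° (true dip is 41.8°, so apparent ≤ true as expected).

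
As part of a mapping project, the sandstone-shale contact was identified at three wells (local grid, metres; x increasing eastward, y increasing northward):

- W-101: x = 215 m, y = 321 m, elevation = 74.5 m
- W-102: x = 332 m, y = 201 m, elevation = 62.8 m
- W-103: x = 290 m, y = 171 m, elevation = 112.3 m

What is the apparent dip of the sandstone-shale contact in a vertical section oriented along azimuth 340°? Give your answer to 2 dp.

Two edge vectors: W-101→W-102 = (117, -120, -11.7), W-101→W-103 = (75, -150, 37.8).
Normal n = (W-101→W-102) × (W-101→W-103) = (-6291, -5300.1, -8550).
So ∂z/∂x = −n_x/n_z = −0.73579 and ∂z/∂y = −n_y/n_z = −0.61989.
Unit vector along 340° is (sin 340°, cos 340°) = (-0.3420, 0.9397).
Slope in that direction = a·(-0.3420) + b·(0.9397) = −0.33086.
Apparent dip = arctan|0.33086| = 18.31° (true dip is 43.9°, so apparent ≤ true as expected).

18.31°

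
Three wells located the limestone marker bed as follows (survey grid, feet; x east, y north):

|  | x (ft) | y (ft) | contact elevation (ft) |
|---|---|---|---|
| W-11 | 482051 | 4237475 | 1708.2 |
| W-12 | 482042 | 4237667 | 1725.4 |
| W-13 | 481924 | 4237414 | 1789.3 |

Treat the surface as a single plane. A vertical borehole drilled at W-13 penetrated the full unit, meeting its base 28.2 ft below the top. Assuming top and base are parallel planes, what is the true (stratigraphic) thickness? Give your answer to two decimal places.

Let the plane be z = a·x + b·y + c.
W-12−W-11: −9a + 192b = 17.2;  W-13−W-11: −127a − 61b = 81.1.
Solving gives a = −0.66660, b = 0.05834.
|∇z| = √(a²+b²) = 0.66915, so dip δ = arctan(0.66915) = 33.79°.
True thickness = vertical thickness × cos δ = 28.2 × cos 33.79° = 23.44 ft.

23.44 ft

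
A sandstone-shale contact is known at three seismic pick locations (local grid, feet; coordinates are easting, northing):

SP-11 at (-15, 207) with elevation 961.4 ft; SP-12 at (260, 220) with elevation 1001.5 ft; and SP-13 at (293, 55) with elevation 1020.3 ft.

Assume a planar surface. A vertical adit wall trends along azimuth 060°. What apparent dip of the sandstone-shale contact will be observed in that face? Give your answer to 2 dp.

Two edge vectors: SP-11→SP-12 = (275, 13, 40.1), SP-11→SP-13 = (308, -152, 58.9).
Normal n = (SP-11→SP-12) × (SP-11→SP-13) = (6860.9, -3846.7, -45804).
So ∂z/∂easting = −n_x/n_z = 0.14979 and ∂z/∂northing = −n_y/n_z = −0.08398.
Unit vector along 060° is (sin 60°, cos 60°) = (0.8660, 0.5000).
Slope in that direction = a·(0.8660) + b·(0.5000) = 0.08773.
Apparent dip = arctan|0.08773| = 5.01° (true dip is 9.7°, so apparent ≤ true as expected).

5.01°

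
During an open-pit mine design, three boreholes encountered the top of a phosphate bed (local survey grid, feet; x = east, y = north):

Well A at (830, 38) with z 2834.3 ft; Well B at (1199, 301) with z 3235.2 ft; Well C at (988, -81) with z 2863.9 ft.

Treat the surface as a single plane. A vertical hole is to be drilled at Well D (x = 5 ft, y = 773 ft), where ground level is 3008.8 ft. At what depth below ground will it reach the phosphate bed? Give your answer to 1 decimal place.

Two edge vectors: Well A→Well B = (369, 263, 400.9), Well A→Well C = (158, -119, 29.6).
Normal n = (Well A→Well B) × (Well A→Well C) = (55491.9, 52419.8, -85465).
So ∂z/∂x = −n_x/n_z = 0.649294 and ∂z/∂y = −n_y/n_z = 0.613348.
Intercept c from Well A: 2834.3 − 538.91 − 23.31 = 2272.08.
At (5, 773): z_contact = 3.25 + 474.12 + 2272.08 = 2749.44 ft.
Depth below ground = 3008.8 − 2749.44 = 259.4 ft.

259.4 ft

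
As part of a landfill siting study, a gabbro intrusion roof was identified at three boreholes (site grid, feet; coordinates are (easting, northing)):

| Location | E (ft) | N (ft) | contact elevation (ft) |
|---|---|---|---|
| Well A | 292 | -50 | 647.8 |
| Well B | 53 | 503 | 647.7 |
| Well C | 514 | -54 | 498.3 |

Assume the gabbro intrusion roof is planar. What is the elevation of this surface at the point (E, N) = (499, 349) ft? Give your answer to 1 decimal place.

Let the plane be z = a·E + b·N + c.
Well B−Well A: −239a + 553b = −0.1;  Well C−Well A: 222a − 4b = −149.5.
Solving gives a = −0.67871, b = −0.29351.
Then c = 647.8 − a·292 − b·-50 = 831.31.
At (499, 349): z = −338.7 − 102.4 + 831.31 = 390.2 ft.

390.2 ft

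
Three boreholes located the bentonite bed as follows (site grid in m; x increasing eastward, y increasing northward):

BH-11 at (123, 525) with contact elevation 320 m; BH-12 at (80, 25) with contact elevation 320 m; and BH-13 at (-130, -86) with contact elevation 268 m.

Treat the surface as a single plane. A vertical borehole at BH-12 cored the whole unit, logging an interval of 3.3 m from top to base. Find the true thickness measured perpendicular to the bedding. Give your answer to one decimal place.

Two edge vectors: BH-11→BH-12 = (-43, -500, 0), BH-11→BH-13 = (-253, -611, -52).
Normal n = (BH-11→BH-12) × (BH-11→BH-13) = (26000, -2236, -100227).
So ∂z/∂x = −n_x/n_z = 0.25941 and ∂z/∂y = −n_y/n_z = −0.02231.
|∇z| = √(a²+b²) = 0.26037, so dip δ = arctan(0.26037) = 14.59°.
True thickness = vertical thickness × cos δ = 3.3 × cos 14.59° = 3.2 m.

3.2 m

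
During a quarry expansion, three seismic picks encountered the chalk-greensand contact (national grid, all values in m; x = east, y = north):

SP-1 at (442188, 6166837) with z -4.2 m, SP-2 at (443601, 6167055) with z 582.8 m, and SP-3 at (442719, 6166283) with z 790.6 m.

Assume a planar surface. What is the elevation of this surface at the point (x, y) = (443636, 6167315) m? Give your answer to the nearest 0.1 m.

367.4 m

Two edge vectors: SP-1→SP-2 = (1413, 218, 587), SP-1→SP-3 = (531, -554, 794.8).
Normal n = (SP-1→SP-2) × (SP-1→SP-3) = (498464.4, -811355.4, -898560).
So ∂z/∂x = −n_x/n_z = 0.554736912 and ∂z/∂y = −n_y/n_z = −0.902950721.
Intercept c from SP-1: -4.2 − 245298.01 + 5568349.92 = 5323047.71.
At (443636, 6167315): z = 246101.3 − 5568781.5 + 5323047.71 = 367.4 m.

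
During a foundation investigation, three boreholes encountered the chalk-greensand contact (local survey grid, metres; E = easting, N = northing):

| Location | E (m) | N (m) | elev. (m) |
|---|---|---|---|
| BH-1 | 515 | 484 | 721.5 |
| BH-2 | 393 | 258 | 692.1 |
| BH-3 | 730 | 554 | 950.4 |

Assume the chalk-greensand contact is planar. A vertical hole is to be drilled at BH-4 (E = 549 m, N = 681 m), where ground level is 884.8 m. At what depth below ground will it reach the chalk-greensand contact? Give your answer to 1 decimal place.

Two edge vectors: BH-1→BH-2 = (-122, -226, -29.4), BH-1→BH-3 = (215, 70, 228.9).
Normal n = (BH-1→BH-2) × (BH-1→BH-3) = (-49673.4, 21604.8, 40050).
So ∂z/∂E = −n_x/n_z = 1.24028 and ∂z/∂N = −n_y/n_z = −0.53945.
Intercept c from BH-1: 721.5 − 638.75 + 261.09 = 343.85.
At (549, 681): z_contact = 680.92 − 367.36 + 343.85 = 657.40 m.
Depth below ground = 884.8 − 657.40 = 227.4 m.

227.4 m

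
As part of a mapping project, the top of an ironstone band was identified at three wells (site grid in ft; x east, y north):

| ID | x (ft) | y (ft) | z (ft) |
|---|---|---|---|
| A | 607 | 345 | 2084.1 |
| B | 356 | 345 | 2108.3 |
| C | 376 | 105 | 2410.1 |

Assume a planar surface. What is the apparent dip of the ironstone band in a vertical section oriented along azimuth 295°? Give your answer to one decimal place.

Let the plane be z = a·x + b·y + c.
B−A: −251a + 0b = 24.2;  C−A: −231a − 240b = 326.
Solving gives a = −0.09641, b = −1.26553.
Unit vector along 295° is (sin 295°, cos 295°) = (-0.9063, 0.4226).
Slope in that direction = a·(-0.9063) + b·(0.4226) = −0.44746.
Apparent dip = arctan|0.44746| = 24.1° (true dip is 51.8°, so apparent ≤ true as expected).

24.1°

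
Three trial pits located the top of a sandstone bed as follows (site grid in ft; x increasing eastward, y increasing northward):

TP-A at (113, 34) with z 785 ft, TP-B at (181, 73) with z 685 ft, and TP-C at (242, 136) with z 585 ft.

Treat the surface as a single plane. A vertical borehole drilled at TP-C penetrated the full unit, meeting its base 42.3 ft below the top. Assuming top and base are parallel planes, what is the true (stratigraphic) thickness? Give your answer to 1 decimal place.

Two edge vectors: TP-A→TP-B = (68, 39, -100), TP-A→TP-C = (129, 102, -200).
Normal n = (TP-A→TP-B) × (TP-A→TP-C) = (2400, 700, 1905).
So ∂z/∂x = −n_x/n_z = −1.25984 and ∂z/∂y = −n_y/n_z = −0.36745.
|∇z| = √(a²+b²) = 1.31234, so dip δ = arctan(1.31234) = 52.69°.
True thickness = vertical thickness × cos δ = 42.3 × cos 52.69° = 25.6 ft.

25.6 ft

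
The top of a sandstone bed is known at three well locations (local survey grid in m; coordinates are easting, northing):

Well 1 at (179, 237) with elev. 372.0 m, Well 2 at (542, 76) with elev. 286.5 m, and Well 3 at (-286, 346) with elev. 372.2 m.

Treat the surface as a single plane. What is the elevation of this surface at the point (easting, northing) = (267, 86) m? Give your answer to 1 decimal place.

Two edge vectors: Well 1→Well 2 = (363, -161, -85.5), Well 1→Well 3 = (-465, 109, 0.2).
Normal n = (Well 1→Well 2) × (Well 1→Well 3) = (9287.3, 39684.9, -35298).
So ∂z/∂easting = −n_x/n_z = 0.26311 and ∂z/∂northing = −n_y/n_z = 1.12428.
Intercept c from Well 1: 372 − 47.10 − 266.45 = 58.45.
At (267, 86): z = 70.3 + 96.7 + 58.45 = 225.4 m.

225.4 m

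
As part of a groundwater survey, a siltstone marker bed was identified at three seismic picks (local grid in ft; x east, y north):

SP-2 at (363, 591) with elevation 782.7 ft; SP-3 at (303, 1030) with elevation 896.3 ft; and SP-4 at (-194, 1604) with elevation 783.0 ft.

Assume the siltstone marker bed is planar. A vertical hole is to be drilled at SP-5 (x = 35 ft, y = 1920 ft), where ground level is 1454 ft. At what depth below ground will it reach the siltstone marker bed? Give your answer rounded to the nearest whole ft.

Let the plane be z = a·x + b·y + c.
SP-3−SP-2: −60a + 439b = 113.6;  SP-4−SP-2: −557a + 1013b = 0.3.
Solving gives a = 0.62558, b = 0.34427.
Then c = 782.7 − a·363 − b·591 = 352.15.
At (35, 1920): z_contact = 21.9 + 661.0 + 352.15 = 1035.0 ft.
Depth below ground = 1454 − 1035.0 = 419 ft.

419 ft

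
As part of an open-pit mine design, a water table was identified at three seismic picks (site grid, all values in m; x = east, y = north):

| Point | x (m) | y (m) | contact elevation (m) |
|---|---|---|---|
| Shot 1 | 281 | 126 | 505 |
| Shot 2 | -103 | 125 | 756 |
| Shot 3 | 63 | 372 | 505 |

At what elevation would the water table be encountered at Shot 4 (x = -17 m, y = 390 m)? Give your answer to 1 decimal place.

Two edge vectors: Shot 1→Shot 2 = (-384, -1, 251), Shot 1→Shot 3 = (-218, 246, 0).
Normal n = (Shot 1→Shot 2) × (Shot 1→Shot 3) = (-61746, -54718, -94682).
So ∂z/∂x = −n_x/n_z = −0.65214 and ∂z/∂y = −n_y/n_z = −0.57791.
Intercept c from Shot 1: 505 + 183.25 + 72.82 = 761.07.
At (-17, 390): z = 11.1 − 225.4 + 761.07 = 546.8 m.

546.8 m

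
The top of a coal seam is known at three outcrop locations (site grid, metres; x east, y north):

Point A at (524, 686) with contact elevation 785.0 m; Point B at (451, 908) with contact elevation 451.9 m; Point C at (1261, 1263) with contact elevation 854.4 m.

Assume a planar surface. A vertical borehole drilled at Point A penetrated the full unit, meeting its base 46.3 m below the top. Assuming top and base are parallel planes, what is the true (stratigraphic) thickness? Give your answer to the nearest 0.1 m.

Let the plane be z = a·x + b·y + c.
Point B−Point A: −73a + 222b = −333.1;  Point C−Point A: 737a + 577b = 69.4.
Solving gives a = 1.00909, b = −1.16863.
|∇z| = √(a²+b²) = 1.54401, so dip δ = arctan(1.54401) = 57.07°.
True thickness = vertical thickness × cos δ = 46.3 × cos 57.07° = 25.2 m.

25.2 m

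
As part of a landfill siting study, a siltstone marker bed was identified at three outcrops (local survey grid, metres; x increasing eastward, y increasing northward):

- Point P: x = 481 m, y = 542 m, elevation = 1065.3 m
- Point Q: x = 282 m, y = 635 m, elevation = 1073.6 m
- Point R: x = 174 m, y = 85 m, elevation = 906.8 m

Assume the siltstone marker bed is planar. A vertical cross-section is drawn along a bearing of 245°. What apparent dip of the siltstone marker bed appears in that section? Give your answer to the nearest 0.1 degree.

11.5°

Let the plane be z = a·x + b·y + c.
Point Q−Point P: −199a + 93b = 8.3;  Point R−Point P: −307a − 457b = −158.5.
Solving gives a = 0.09161, b = 0.28528.
Unit vector along 245° is (sin 245°, cos 245°) = (-0.9063, -0.4226).
Slope in that direction = a·(-0.9063) + b·(-0.4226) = −0.20360.
Apparent dip = arctan|0.20360| = 11.5° (true dip is 16.7°, so apparent ≤ true as expected).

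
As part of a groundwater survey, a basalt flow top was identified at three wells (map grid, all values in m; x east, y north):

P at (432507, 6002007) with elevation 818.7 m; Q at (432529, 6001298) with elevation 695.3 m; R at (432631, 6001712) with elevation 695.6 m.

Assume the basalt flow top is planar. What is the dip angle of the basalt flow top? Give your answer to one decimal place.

32.8°

Two edge vectors: P→Q = (22, -709, -123.4), P→R = (124, -295, -123.1).
Normal n = (P→Q) × (P→R) = (50874.9, -12593.4, 81426).
So ∂z/∂x = −n_x/n_z = −0.62480 and ∂z/∂y = −n_y/n_z = 0.15466.
Gradient magnitude |∇z| = √(a² + b²) = √(0.39037 + 0.02392) = 0.64366.
True dip = arctan(0.64366) = 32.8°, dipping toward ESE (azimuth ≈ 104°).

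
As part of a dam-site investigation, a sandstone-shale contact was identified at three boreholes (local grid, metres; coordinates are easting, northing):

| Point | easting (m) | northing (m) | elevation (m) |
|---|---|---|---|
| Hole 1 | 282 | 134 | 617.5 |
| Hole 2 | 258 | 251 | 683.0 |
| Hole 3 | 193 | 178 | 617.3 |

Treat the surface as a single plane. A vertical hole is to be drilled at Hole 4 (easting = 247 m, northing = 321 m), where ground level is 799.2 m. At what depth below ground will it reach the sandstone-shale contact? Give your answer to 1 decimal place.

76.0 m

Let the plane be z = a·easting + b·northing + c.
Hole 2−Hole 1: −24a + 117b = 65.5;  Hole 3−Hole 1: −89a + 44b = −0.2.
Solving gives a = 0.31051, b = 0.62352.
Then c = 617.5 − a·282 − b·134 = 446.39.
At (247, 321): z_contact = 76.69 + 200.15 + 446.39 = 723.23 m.
Depth below ground = 799.2 − 723.23 = 76.0 m.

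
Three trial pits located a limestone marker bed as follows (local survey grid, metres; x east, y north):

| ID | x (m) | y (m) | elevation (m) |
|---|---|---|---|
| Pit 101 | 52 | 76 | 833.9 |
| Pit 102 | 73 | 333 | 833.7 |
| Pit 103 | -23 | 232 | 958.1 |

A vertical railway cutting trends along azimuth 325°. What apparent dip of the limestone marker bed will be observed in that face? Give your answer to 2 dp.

Two edge vectors: Pit 101→Pit 102 = (21, 257, -0.2), Pit 101→Pit 103 = (-75, 156, 124.2).
Normal n = (Pit 101→Pit 102) × (Pit 101→Pit 103) = (31950.6, -2593.2, 22551).
So ∂z/∂x = −n_x/n_z = −1.41682 and ∂z/∂y = −n_y/n_z = 0.11499.
Unit vector along 325° is (sin 325°, cos 325°) = (-0.5736, 0.8192).
Slope in that direction = a·(-0.5736) + b·(0.8192) = 0.90685.
Apparent dip = arctan|0.90685| = 42.20° (true dip is 54.9°, so apparent ≤ true as expected).

42.20°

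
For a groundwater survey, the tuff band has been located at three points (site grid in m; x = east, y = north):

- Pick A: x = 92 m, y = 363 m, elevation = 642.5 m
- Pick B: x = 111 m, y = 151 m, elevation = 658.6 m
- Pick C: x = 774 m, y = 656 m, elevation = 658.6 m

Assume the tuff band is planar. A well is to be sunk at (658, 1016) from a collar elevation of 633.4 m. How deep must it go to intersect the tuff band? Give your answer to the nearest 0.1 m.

6.7 m

Two edge vectors: Pick A→Pick B = (19, -212, 16.1), Pick A→Pick C = (682, 293, 16.1).
Normal n = (Pick A→Pick B) × (Pick A→Pick C) = (-8130.5, 10674.3, 150151).
So ∂z/∂x = −n_x/n_z = 0.054149 and ∂z/∂y = −n_y/n_z = −0.071090.
Intercept c from Pick A: 642.5 − 4.98 + 25.81 = 663.32.
At (658, 1016): z_contact = 35.63 − 72.23 + 663.32 = 626.73 m.
Depth below ground = 633.4 − 626.73 = 6.7 m.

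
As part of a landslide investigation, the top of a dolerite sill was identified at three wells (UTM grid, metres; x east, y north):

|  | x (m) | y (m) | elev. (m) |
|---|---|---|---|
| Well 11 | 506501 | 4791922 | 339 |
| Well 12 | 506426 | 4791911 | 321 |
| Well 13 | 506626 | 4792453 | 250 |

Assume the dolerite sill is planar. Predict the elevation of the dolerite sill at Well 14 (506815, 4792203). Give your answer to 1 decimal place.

Let the plane be z = a·x + b·y + c.
Well 12−Well 11: −75a − 11b = −18;  Well 13−Well 11: 125a + 531b = −89.
Solving gives a = 0.274044213, b = −0.232119636.
Then c = 339 − a·506501 − b·4791922 = 973834.52.
At (506815, 4792203): z = 138889.7 − 1112364.4 + 973834.52 = 359.8 m.

359.8 m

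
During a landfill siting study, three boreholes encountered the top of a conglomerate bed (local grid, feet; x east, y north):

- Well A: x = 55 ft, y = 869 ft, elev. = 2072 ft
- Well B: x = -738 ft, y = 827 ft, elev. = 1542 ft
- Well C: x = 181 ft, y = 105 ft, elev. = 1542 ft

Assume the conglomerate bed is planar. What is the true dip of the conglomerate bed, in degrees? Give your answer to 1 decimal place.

45.4°

Let the plane be z = a·x + b·y + c.
Well B−Well A: −793a − 42b = −530;  Well C−Well A: 126a − 764b = −530.
Solving gives a = 0.62614, b = 0.79698.
Gradient magnitude |∇z| = √(a² + b²) = √(0.39205 + 0.63518) = 1.01352.
True dip = arctan(1.01352) = 45.4°, dipping toward SW (azimuth ≈ 218°).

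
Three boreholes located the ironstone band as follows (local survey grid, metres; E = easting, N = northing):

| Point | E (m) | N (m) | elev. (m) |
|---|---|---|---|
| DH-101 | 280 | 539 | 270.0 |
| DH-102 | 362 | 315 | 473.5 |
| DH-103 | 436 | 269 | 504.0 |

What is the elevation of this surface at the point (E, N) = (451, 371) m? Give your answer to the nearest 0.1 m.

Let the plane be z = a·E + b·N + c.
DH-102−DH-101: 82a − 224b = 203.5;  DH-103−DH-101: 156a − 270b = 234.
Solving gives a = −0.19752, b = −0.98079.
Then c = 270 − a·280 − b·539 = 853.95.
At (451, 371): z = −89.1 − 363.9 + 853.95 = 401.0 m.

401.0 m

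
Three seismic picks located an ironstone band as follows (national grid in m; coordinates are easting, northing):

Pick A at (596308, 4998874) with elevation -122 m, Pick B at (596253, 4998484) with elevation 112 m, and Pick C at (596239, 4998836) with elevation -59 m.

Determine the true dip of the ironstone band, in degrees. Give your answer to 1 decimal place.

Let the plane be z = a·easting + b·northing + c.
Pick B−Pick A: −55a − 390b = 234;  Pick C−Pick A: −69a − 38b = 63.
Solving gives a = −0.63167, b = −0.51092.
Gradient magnitude |∇z| = √(a² + b²) = √(0.39900 + 0.26104) = 0.81243.
True dip = arctan(0.81243) = 39.1°, dipping toward NE (azimuth ≈ 051°).

39.1°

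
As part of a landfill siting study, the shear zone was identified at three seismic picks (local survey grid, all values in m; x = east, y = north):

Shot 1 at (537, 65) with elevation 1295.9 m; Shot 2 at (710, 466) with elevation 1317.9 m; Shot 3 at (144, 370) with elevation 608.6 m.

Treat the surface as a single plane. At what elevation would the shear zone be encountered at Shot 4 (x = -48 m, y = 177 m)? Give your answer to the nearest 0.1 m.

452.1 m

Two edge vectors: Shot 1→Shot 2 = (173, 401, 22), Shot 1→Shot 3 = (-393, 305, -687.3).
Normal n = (Shot 1→Shot 2) × (Shot 1→Shot 3) = (-282317.3, 110256.9, 210358).
So ∂z/∂x = −n_x/n_z = 1.34208 and ∂z/∂y = −n_y/n_z = −0.52414.
Intercept c from Shot 1: 1295.9 − 720.70 + 34.07 = 609.27.
At (-48, 177): z = −64.4 − 92.8 + 609.27 = 452.1 m.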